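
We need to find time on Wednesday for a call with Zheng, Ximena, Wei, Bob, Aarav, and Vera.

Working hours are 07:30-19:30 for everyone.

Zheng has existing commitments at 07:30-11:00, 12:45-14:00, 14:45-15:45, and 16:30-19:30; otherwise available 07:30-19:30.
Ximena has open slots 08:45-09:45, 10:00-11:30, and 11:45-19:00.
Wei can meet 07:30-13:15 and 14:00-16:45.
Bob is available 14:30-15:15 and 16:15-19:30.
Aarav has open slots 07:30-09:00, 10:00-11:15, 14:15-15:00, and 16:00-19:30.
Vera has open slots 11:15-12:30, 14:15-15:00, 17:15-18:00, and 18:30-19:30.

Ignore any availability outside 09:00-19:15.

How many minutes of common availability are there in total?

15 minutes

Zheng free within 07:30–19:30: 11:00–12:45, 14:00–14:45, 15:45–16:30.
Zheng ∩ Ximena: 11:00–11:30, 11:45–12:45, 14:00–14:45, 15:45–16:30.
Zheng ∩ Ximena ∩ Wei: 11:00–11:30, 11:45–12:45, 14:00–14:45, 15:45–16:30.
Zheng ∩ Ximena ∩ Wei ∩ Bob: 14:30–14:45, 16:15–16:30.
Zheng ∩ Ximena ∩ Wei ∩ Bob ∩ Aarav: 14:30–14:45, 16:15–16:30.
Zheng ∩ Ximena ∩ Wei ∩ Bob ∩ Aarav ∩ Vera: 14:30–14:45.
Restricted to 09:00–19:15: 14:30–14:45.
Total common minutes: 15.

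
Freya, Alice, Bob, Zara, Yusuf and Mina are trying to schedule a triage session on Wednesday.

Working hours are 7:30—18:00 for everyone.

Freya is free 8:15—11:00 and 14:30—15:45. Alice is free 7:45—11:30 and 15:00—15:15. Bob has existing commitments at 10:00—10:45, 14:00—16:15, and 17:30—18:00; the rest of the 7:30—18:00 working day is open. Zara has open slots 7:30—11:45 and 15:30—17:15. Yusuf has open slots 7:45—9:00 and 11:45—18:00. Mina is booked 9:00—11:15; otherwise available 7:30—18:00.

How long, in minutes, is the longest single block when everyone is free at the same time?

Bob free within 07:30–18:00: 07:30–10:00, 10:45–14:00, 16:15–17:30.
Mina free within 07:30–18:00: 07:30–09:00, 11:15–18:00.
Freya ∩ Alice: 08:15–11:00, 15:00–15:15.
Freya ∩ Alice ∩ Bob: 08:15–10:00, 10:45–11:00.
Freya ∩ Alice ∩ Bob ∩ Zara: 08:15–10:00, 10:45–11:00.
Freya ∩ Alice ∩ Bob ∩ Zara ∩ Yusuf: 08:15–09:00.
Freya ∩ Alice ∩ Bob ∩ Zara ∩ Yusuf ∩ Mina: 08:15–09:00.
Single common window of 45 minutes.

45 minutes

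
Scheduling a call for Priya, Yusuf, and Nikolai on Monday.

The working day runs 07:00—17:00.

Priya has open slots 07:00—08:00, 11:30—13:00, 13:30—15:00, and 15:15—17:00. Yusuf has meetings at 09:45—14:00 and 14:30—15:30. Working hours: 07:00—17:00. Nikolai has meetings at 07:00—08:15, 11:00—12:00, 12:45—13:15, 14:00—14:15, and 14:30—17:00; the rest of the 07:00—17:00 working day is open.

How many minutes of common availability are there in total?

15 minutes

Yusuf free within 07:00–17:00: 07:00–09:45, 14:00–14:30, 15:30–17:00.
Nikolai free within 07:00–17:00: 08:15–11:00, 12:00–12:45, 13:15–14:00, 14:15–14:30.
Priya ∩ Yusuf: 07:00–08:00, 14:00–14:30, 15:30–17:00.
Priya ∩ Yusuf ∩ Nikolai: 14:15–14:30.
Total common minutes: 15.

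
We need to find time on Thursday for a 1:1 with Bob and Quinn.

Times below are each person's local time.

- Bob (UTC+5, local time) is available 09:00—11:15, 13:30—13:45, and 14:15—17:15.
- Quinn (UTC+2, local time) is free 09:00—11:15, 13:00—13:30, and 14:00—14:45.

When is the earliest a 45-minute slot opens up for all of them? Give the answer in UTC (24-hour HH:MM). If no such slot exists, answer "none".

none

Bob → UTC: 04:00–06:15, 08:30–08:45, 09:15–12:15.
Quinn → UTC: 07:00–09:15, 11:00–11:30, 12:00–12:45.
Bob ∩ Quinn: 08:30–08:45, 11:00–11:30, 12:00–12:15.
Windows ≥ 45 min: (none).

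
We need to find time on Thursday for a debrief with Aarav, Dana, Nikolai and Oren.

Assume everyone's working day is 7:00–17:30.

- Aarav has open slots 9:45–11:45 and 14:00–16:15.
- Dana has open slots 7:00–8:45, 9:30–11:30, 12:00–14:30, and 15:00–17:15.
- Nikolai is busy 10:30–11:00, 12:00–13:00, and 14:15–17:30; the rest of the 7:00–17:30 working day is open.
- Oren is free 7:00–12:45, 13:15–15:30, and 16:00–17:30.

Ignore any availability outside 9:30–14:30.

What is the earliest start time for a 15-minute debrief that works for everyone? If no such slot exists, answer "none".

Nikolai free within 07:00–17:30: 07:00–10:30, 11:00–12:00, 13:00–14:15.
Aarav ∩ Dana: 09:45–11:30, 14:00–14:30, 15:00–16:15.
Aarav ∩ Dana ∩ Nikolai: 09:45–10:30, 11:00–11:30, 14:00–14:15.
Aarav ∩ Dana ∩ Nikolai ∩ Oren: 09:45–10:30, 11:00–11:30, 14:00–14:15.
Restricted to 09:30–14:30: 09:45–10:30, 11:00–11:30, 14:00–14:15.
Windows ≥ 15 min: 09:45–10:30, 11:00–11:30, 14:00–14:15.
Earliest such window starts at 09:45.

09:45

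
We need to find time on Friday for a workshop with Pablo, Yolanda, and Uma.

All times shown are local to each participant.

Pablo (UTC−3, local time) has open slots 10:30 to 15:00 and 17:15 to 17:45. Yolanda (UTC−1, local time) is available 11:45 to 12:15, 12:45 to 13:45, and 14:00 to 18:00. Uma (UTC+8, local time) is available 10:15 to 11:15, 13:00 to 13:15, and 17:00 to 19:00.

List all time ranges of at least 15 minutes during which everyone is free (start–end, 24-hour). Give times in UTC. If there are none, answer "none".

none

Pablo → UTC: 13:30–18:00, 20:15–20:45.
Yolanda → UTC: 12:45–13:15, 13:45–14:45, 15:00–19:00.
Uma → UTC: 02:15–03:15, 05:00–05:15, 09:00–11:00.
Pablo ∩ Yolanda: 13:45–14:45, 15:00–18:00.
Pablo ∩ Yolanda ∩ Uma: (none).
Windows ≥ 15 min: (none).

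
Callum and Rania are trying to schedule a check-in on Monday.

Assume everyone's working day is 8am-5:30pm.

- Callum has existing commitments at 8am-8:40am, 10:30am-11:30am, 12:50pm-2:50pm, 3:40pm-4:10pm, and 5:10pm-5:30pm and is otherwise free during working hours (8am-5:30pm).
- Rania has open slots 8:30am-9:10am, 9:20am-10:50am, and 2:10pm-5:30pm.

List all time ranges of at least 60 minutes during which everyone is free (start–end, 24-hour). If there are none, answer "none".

09:20–10:30, 16:10–17:10

Callum free within 08:00–17:30: 08:40–10:30, 11:30–12:50, 14:50–15:40, 16:10–17:10.
Callum ∩ Rania: 08:40–09:10, 09:20–10:30, 14:50–15:40, 16:10–17:10.
Windows ≥ 60 min: 09:20–10:30, 16:10–17:10.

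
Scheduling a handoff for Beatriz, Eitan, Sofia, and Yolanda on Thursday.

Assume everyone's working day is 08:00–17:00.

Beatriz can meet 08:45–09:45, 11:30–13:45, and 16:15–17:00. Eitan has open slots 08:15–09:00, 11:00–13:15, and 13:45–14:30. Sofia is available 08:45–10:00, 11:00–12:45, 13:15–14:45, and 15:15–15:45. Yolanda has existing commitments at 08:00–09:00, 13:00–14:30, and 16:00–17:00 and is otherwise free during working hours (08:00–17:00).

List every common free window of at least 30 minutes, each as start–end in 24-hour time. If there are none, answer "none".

11:30–12:45

Yolanda free within 08:00–17:00: 09:00–13:00, 14:30–16:00.
Beatriz ∩ Eitan: 08:45–09:00, 11:30–13:15.
Beatriz ∩ Eitan ∩ Sofia: 08:45–09:00, 11:30–12:45.
Beatriz ∩ Eitan ∩ Sofia ∩ Yolanda: 11:30–12:45.
Windows ≥ 30 min: 11:30–12:45.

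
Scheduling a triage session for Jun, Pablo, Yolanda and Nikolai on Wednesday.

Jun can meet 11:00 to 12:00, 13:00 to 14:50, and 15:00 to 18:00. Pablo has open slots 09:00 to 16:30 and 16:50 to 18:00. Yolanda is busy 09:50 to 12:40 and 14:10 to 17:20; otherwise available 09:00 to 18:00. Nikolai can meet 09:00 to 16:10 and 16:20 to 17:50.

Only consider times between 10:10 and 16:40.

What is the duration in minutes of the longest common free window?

Yolanda free within 09:00–18:00: 09:00–09:50, 12:40–14:10, 17:20–18:00.
Jun ∩ Pablo: 11:00–12:00, 13:00–14:50, 15:00–16:30, 16:50–18:00.
Jun ∩ Pablo ∩ Yolanda: 13:00–14:10, 17:20–18:00.
Jun ∩ Pablo ∩ Yolanda ∩ Nikolai: 13:00–14:10, 17:20–17:50.
Restricted to 10:10–16:40: 13:00–14:10.
Single common window of 70 minutes.

70 minutes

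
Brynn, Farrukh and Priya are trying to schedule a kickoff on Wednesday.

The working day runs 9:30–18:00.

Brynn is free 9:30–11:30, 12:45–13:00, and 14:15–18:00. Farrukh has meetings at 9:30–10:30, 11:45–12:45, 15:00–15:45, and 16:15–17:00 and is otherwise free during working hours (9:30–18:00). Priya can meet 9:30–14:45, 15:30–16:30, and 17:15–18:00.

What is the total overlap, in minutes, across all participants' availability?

Farrukh free within 09:30–18:00: 10:30–11:45, 12:45–15:00, 15:45–16:15, 17:00–18:00.
Brynn ∩ Farrukh: 10:30–11:30, 12:45–13:00, 14:15–15:00, 15:45–16:15, 17:00–18:00.
Brynn ∩ Farrukh ∩ Priya: 10:30–11:30, 12:45–13:00, 14:15–14:45, 15:45–16:15, 17:15–18:00.
Total common minutes: 60 + 15 + 30 + 30 + 45 = 180.

180 minutes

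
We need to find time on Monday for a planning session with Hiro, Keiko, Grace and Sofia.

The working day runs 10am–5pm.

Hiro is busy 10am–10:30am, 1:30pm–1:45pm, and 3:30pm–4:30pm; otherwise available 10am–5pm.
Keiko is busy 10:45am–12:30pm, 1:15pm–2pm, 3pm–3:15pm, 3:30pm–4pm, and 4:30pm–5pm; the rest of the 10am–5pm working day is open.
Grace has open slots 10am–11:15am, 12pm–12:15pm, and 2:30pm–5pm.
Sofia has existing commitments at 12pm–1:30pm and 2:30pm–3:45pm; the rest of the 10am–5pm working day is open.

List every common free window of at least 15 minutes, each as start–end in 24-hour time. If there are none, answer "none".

10:30–10:45

Hiro free within 10:00–17:00: 10:30–13:30, 13:45–15:30, 16:30–17:00.
Keiko free within 10:00–17:00: 10:00–10:45, 12:30–13:15, 14:00–15:00, 15:15–15:30, 16:00–16:30.
Sofia free within 10:00–17:00: 10:00–12:00, 13:30–14:30, 15:45–17:00.
Hiro ∩ Keiko: 10:30–10:45, 12:30–13:15, 14:00–15:00, 15:15–15:30.
Hiro ∩ Keiko ∩ Grace: 10:30–10:45, 14:30–15:00, 15:15–15:30.
Hiro ∩ Keiko ∩ Grace ∩ Sofia: 10:30–10:45.
Windows ≥ 15 min: 10:30–10:45.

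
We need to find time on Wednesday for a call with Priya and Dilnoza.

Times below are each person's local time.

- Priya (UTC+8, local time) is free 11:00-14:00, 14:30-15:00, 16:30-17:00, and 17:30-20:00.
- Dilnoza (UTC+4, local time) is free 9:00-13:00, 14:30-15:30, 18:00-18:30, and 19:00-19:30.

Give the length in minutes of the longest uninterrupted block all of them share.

60 minutes

Priya → UTC: 03:00–06:00, 06:30–07:00, 08:30–09:00, 09:30–12:00.
Dilnoza → UTC: 05:00–09:00, 10:30–11:30, 14:00–14:30, 15:00–15:30.
Priya ∩ Dilnoza: 05:00–06:00, 06:30–07:00, 08:30–09:00, 10:30–11:30.
Common window lengths: 60, 30, 30, 60 min; longest is 60.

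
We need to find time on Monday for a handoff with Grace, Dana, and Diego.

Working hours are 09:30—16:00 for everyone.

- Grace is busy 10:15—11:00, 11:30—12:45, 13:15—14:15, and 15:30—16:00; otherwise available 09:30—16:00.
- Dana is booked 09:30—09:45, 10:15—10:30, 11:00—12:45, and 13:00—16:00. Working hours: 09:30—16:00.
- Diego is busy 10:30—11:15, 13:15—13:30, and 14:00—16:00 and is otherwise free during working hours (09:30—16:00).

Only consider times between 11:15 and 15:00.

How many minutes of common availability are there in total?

Grace free within 09:30–16:00: 09:30–10:15, 11:00–11:30, 12:45–13:15, 14:15–15:30.
Dana free within 09:30–16:00: 09:45–10:15, 10:30–11:00, 12:45–13:00.
Diego free within 09:30–16:00: 09:30–10:30, 11:15–13:15, 13:30–14:00.
Grace ∩ Dana: 09:45–10:15, 12:45–13:00.
Grace ∩ Dana ∩ Diego: 09:45–10:15, 12:45–13:00.
Restricted to 11:15–15:00: 12:45–13:00.
Total common minutes: 15.

15 minutes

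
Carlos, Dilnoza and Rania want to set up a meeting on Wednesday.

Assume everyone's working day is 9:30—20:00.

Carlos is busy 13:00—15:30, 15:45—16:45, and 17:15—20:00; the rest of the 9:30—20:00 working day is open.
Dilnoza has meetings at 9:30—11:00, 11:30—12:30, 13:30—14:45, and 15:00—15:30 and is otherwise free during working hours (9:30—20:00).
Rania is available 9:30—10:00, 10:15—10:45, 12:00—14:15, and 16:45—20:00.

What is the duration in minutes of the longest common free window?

Carlos free within 09:30–20:00: 09:30–13:00, 15:30–15:45, 16:45–17:15.
Dilnoza free within 09:30–20:00: 11:00–11:30, 12:30–13:30, 14:45–15:00, 15:30–20:00.
Carlos ∩ Dilnoza: 11:00–11:30, 12:30–13:00, 15:30–15:45, 16:45–17:15.
Carlos ∩ Dilnoza ∩ Rania: 12:30–13:00, 16:45–17:15.
Common window lengths: 30, 30 min; longest is 30.

30 minutes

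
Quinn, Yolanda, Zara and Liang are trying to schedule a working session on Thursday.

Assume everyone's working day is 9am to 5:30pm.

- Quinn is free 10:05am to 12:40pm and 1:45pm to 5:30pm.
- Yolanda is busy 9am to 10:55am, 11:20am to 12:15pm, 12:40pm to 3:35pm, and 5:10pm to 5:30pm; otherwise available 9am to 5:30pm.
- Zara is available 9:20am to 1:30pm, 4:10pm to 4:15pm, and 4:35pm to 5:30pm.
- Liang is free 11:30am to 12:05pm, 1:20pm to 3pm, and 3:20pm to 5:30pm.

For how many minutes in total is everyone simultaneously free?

Yolanda free within 09:00–17:30: 10:55–11:20, 12:15–12:40, 15:35–17:10.
Quinn ∩ Yolanda: 10:55–11:20, 12:15–12:40, 15:35–17:10.
Quinn ∩ Yolanda ∩ Zara: 10:55–11:20, 12:15–12:40, 16:10–16:15, 16:35–17:10.
Quinn ∩ Yolanda ∩ Zara ∩ Liang: 16:10–16:15, 16:35–17:10.
Total common minutes: 5 + 35 = 40.

40 minutes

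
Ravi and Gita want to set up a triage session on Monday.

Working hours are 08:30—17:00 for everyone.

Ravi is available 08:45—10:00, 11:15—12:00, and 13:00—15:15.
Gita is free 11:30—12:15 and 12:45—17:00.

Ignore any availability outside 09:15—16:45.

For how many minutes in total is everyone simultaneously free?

165 minutes

Ravi ∩ Gita: 11:30–12:00, 13:00–15:15.
Restricted to 09:15–16:45: 11:30–12:00, 13:00–15:15.
Total common minutes: 30 + 135 = 165.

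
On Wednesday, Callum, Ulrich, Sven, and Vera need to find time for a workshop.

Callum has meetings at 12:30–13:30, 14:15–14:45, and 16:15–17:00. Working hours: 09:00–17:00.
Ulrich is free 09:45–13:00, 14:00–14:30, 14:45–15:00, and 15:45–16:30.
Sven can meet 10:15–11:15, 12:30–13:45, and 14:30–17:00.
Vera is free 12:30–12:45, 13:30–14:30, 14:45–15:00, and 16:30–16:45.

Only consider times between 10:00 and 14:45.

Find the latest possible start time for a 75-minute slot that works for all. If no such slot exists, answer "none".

Callum free within 09:00–17:00: 09:00–12:30, 13:30–14:15, 14:45–16:15.
Callum ∩ Ulrich: 09:45–12:30, 14:00–14:15, 14:45–15:00, 15:45–16:15.
Callum ∩ Ulrich ∩ Sven: 10:15–11:15, 14:45–15:00, 15:45–16:15.
Callum ∩ Ulrich ∩ Sven ∩ Vera: 14:45–15:00.
Restricted to 10:00–14:45: (none).
Windows ≥ 75 min: (none).

none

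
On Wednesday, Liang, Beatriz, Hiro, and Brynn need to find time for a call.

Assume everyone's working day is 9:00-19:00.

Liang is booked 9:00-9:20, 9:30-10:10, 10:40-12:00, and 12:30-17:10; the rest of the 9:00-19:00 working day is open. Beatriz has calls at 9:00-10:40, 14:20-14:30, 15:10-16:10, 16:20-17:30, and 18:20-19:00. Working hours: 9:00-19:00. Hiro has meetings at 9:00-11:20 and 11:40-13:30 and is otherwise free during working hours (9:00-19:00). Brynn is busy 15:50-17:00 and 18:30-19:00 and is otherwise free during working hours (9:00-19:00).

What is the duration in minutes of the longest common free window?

Liang free within 09:00–19:00: 09:20–09:30, 10:10–10:40, 12:00–12:30, 17:10–19:00.
Beatriz free within 09:00–19:00: 10:40–14:20, 14:30–15:10, 16:10–16:20, 17:30–18:20.
Hiro free within 09:00–19:00: 11:20–11:40, 13:30–19:00.
Brynn free within 09:00–19:00: 09:00–15:50, 17:00–18:30.
Liang ∩ Beatriz: 12:00–12:30, 17:30–18:20.
Liang ∩ Beatriz ∩ Hiro: 17:30–18:20.
Liang ∩ Beatriz ∩ Hiro ∩ Brynn: 17:30–18:20.
Single common window of 50 minutes.

50 minutes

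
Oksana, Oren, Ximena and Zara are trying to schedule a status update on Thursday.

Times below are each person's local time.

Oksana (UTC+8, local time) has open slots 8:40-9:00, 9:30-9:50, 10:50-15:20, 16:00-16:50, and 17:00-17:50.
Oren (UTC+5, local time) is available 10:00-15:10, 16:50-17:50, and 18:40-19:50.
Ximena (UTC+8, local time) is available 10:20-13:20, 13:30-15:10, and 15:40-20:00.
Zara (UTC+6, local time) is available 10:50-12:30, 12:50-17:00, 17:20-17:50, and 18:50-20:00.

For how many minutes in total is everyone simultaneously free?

200 minutes

Oksana → UTC: 00:40–01:00, 01:30–01:50, 02:50–07:20, 08:00–08:50, 09:00–09:50.
Oren → UTC: 05:00–10:10, 11:50–12:50, 13:40–14:50.
Ximena → UTC: 02:20–05:20, 05:30–07:10, 07:40–12:00.
Zara → UTC: 04:50–06:30, 06:50–11:00, 11:20–11:50, 12:50–14:00.
Oksana ∩ Oren: 05:00–07:20, 08:00–08:50, 09:00–09:50.
Oksana ∩ Oren ∩ Ximena: 05:00–05:20, 05:30–07:10, 08:00–08:50, 09:00–09:50.
Oksana ∩ Oren ∩ Ximena ∩ Zara: 05:00–05:20, 05:30–06:30, 06:50–07:10, 08:00–08:50, 09:00–09:50.
Total common minutes: 20 + 60 + 20 + 50 + 50 = 200.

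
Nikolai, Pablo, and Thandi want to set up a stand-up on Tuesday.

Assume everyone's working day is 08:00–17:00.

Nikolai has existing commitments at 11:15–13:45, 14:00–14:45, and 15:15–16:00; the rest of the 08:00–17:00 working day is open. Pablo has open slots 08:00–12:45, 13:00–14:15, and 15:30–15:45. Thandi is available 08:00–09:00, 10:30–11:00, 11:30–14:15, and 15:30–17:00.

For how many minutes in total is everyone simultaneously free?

Nikolai free within 08:00–17:00: 08:00–11:15, 13:45–14:00, 14:45–15:15, 16:00–17:00.
Nikolai ∩ Pablo: 08:00–11:15, 13:45–14:00.
Nikolai ∩ Pablo ∩ Thandi: 08:00–09:00, 10:30–11:00, 13:45–14:00.
Total common minutes: 60 + 30 + 15 = 105.

105 minutes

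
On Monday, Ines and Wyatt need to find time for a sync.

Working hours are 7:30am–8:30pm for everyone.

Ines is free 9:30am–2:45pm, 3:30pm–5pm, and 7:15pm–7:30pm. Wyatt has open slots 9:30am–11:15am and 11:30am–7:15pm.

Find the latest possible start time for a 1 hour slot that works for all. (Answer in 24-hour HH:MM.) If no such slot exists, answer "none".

16:00

Ines ∩ Wyatt: 09:30–11:15, 11:30–14:45, 15:30–17:00.
Windows ≥ 60 min: 09:30–11:15, 11:30–14:45, 15:30–17:00.
Latest start in the last window 15:30–17:00 is 17:00 − 60 min = 16:00.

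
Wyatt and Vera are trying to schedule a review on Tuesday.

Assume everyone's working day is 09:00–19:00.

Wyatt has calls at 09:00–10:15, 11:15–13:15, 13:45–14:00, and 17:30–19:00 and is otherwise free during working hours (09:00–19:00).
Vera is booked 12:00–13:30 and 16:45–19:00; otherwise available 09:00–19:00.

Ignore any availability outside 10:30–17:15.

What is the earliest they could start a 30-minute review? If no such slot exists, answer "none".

Wyatt free within 09:00–19:00: 10:15–11:15, 13:15–13:45, 14:00–17:30.
Vera free within 09:00–19:00: 09:00–12:00, 13:30–16:45.
Wyatt ∩ Vera: 10:15–11:15, 13:30–13:45, 14:00–16:45.
Restricted to 10:30–17:15: 10:30–11:15, 13:30–13:45, 14:00–16:45.
Windows ≥ 30 min: 10:30–11:15, 14:00–16:45.
Earliest such window starts at 10:30.

10:30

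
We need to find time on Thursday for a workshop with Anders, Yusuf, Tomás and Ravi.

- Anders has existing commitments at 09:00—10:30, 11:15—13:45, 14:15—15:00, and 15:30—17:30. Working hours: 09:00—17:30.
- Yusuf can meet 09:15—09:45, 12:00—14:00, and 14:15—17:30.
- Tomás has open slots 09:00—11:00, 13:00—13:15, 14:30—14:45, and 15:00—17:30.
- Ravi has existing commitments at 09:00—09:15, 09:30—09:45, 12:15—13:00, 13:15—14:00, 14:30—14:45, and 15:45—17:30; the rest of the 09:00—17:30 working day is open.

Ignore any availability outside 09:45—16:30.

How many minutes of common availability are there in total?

Anders free within 09:00–17:30: 10:30–11:15, 13:45–14:15, 15:00–15:30.
Ravi free within 09:00–17:30: 09:15–09:30, 09:45–12:15, 13:00–13:15, 14:00–14:30, 14:45–15:45.
Anders ∩ Yusuf: 13:45–14:00, 15:00–15:30.
Anders ∩ Yusuf ∩ Tomás: 15:00–15:30.
Anders ∩ Yusuf ∩ Tomás ∩ Ravi: 15:00–15:30.
Restricted to 09:45–16:30: 15:00–15:30.
Total common minutes: 30.

30 minutes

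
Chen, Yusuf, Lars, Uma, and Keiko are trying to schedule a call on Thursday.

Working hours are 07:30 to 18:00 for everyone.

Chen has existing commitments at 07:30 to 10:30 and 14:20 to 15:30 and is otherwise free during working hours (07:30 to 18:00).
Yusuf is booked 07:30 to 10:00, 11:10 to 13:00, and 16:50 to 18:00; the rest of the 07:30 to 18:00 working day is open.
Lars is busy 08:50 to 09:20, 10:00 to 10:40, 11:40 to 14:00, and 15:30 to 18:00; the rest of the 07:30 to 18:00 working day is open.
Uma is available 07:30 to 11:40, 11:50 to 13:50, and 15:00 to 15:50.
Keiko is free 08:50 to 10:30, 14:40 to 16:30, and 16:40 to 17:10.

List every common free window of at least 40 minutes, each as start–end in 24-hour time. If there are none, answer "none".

Chen free within 07:30–18:00: 10:30–14:20, 15:30–18:00.
Yusuf free within 07:30–18:00: 10:00–11:10, 13:00–16:50.
Lars free within 07:30–18:00: 07:30–08:50, 09:20–10:00, 10:40–11:40, 14:00–15:30.
Chen ∩ Yusuf: 10:30–11:10, 13:00–14:20, 15:30–16:50.
Chen ∩ Yusuf ∩ Lars: 10:40–11:10, 14:00–14:20.
Chen ∩ Yusuf ∩ Lars ∩ Uma: 10:40–11:10.
Chen ∩ Yusuf ∩ Lars ∩ Uma ∩ Keiko: (none).
Windows ≥ 40 min: (none).

none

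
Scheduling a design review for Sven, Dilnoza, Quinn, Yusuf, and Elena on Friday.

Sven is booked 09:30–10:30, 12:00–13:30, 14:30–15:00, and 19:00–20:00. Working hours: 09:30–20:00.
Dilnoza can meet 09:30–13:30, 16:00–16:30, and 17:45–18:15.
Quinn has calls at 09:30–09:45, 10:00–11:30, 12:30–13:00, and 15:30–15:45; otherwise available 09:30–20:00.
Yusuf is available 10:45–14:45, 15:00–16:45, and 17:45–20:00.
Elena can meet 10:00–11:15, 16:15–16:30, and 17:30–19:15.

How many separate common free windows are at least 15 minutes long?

2

Sven free within 09:30–20:00: 10:30–12:00, 13:30–14:30, 15:00–19:00.
Quinn free within 09:30–20:00: 09:45–10:00, 11:30–12:30, 13:00–15:30, 15:45–20:00.
Sven ∩ Dilnoza: 10:30–12:00, 16:00–16:30, 17:45–18:15.
Sven ∩ Dilnoza ∩ Quinn: 11:30–12:00, 16:00–16:30, 17:45–18:15.
Sven ∩ Dilnoza ∩ Quinn ∩ Yusuf: 11:30–12:00, 16:00–16:30, 17:45–18:15.
Sven ∩ Dilnoza ∩ Quinn ∩ Yusuf ∩ Elena: 16:15–16:30, 17:45–18:15.
Windows ≥ 15 min: 16:15–16:30, 17:45–18:15.
That's 2 windows.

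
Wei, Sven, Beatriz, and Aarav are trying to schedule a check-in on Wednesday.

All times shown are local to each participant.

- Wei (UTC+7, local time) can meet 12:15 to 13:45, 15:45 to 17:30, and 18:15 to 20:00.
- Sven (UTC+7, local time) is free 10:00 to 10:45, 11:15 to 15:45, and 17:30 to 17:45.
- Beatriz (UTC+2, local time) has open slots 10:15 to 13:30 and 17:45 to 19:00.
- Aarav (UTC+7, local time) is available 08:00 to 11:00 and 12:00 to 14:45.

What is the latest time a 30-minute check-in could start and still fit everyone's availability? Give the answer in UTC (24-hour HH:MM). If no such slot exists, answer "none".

none

Wei → UTC: 05:15–06:45, 08:45–10:30, 11:15–13:00.
Sven → UTC: 03:00–03:45, 04:15–08:45, 10:30–10:45.
Beatriz → UTC: 08:15–11:30, 15:45–17:00.
Aarav → UTC: 01:00–04:00, 05:00–07:45.
Wei ∩ Sven: 05:15–06:45.
Wei ∩ Sven ∩ Beatriz: (none).
Wei ∩ Sven ∩ Beatriz ∩ Aarav: (none).
Windows ≥ 30 min: (none).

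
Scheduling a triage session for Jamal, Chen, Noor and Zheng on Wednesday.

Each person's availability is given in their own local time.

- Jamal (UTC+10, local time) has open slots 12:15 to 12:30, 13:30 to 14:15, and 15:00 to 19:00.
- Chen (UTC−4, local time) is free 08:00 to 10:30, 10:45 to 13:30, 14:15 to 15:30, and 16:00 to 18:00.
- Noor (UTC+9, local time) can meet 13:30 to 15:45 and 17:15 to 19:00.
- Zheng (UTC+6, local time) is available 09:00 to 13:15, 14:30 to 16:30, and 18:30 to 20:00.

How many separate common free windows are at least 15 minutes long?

Jamal → UTC: 02:15–02:30, 03:30–04:15, 05:00–09:00.
Chen → UTC: 12:00–14:30, 14:45–17:30, 18:15–19:30, 20:00–22:00.
Noor → UTC: 04:30–06:45, 08:15–10:00.
Zheng → UTC: 03:00–07:15, 08:30–10:30, 12:30–14:00.
Jamal ∩ Chen: (none).
Jamal ∩ Chen ∩ Noor: (none).
Jamal ∩ Chen ∩ Noor ∩ Zheng: (none).
Windows ≥ 15 min: (none).
That's 0 windows.

0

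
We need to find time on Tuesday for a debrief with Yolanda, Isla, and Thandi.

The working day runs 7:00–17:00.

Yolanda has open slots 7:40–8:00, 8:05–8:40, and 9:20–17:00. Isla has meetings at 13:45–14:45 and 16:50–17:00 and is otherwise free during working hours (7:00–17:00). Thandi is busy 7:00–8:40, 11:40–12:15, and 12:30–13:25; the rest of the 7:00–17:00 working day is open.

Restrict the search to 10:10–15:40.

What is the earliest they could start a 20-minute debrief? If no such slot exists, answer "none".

Isla free within 07:00–17:00: 07:00–13:45, 14:45–16:50.
Thandi free within 07:00–17:00: 08:40–11:40, 12:15–12:30, 13:25–17:00.
Yolanda ∩ Isla: 07:40–08:00, 08:05–08:40, 09:20–13:45, 14:45–16:50.
Yolanda ∩ Isla ∩ Thandi: 09:20–11:40, 12:15–12:30, 13:25–13:45, 14:45–16:50.
Restricted to 10:10–15:40: 10:10–11:40, 12:15–12:30, 13:25–13:45, 14:45–15:40.
Windows ≥ 20 min: 10:10–11:40, 13:25–13:45, 14:45–15:40.
Earliest such window starts at 10:10.

10:10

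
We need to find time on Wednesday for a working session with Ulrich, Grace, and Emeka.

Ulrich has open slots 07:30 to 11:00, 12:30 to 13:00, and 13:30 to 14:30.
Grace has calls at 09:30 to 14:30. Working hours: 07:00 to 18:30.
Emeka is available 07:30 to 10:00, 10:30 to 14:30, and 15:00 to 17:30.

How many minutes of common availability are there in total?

Grace free within 07:00–18:30: 07:00–09:30, 14:30–18:30.
Ulrich ∩ Grace: 07:30–09:30.
Ulrich ∩ Grace ∩ Emeka: 07:30–09:30.
Total common minutes: 120.

120 minutes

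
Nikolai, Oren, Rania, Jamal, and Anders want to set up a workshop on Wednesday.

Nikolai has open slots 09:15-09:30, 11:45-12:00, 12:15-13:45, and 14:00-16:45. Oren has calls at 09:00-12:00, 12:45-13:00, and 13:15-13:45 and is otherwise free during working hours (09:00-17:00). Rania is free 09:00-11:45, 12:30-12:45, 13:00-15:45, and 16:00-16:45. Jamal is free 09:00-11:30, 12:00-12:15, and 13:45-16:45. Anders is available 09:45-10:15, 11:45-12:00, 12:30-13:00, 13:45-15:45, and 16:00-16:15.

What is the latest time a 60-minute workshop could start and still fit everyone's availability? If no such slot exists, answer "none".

14:45

Oren free within 09:00–17:00: 12:00–12:45, 13:00–13:15, 13:45–17:00.
Nikolai ∩ Oren: 12:15–12:45, 13:00–13:15, 14:00–16:45.
Nikolai ∩ Oren ∩ Rania: 12:30–12:45, 13:00–13:15, 14:00–15:45, 16:00–16:45.
Nikolai ∩ Oren ∩ Rania ∩ Jamal: 14:00–15:45, 16:00–16:45.
Nikolai ∩ Oren ∩ Rania ∩ Jamal ∩ Anders: 14:00–15:45, 16:00–16:15.
Windows ≥ 60 min: 14:00–15:45.
Latest start in the last window 14:00–15:45 is 15:45 − 60 min = 14:45.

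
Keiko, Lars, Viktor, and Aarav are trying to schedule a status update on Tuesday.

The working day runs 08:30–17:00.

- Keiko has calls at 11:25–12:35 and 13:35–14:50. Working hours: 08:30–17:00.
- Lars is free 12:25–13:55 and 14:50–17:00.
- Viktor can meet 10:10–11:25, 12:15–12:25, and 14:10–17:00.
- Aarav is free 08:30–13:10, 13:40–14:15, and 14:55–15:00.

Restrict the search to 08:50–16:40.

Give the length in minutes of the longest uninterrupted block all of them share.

Keiko free within 08:30–17:00: 08:30–11:25, 12:35–13:35, 14:50–17:00.
Keiko ∩ Lars: 12:35–13:35, 14:50–17:00.
Keiko ∩ Lars ∩ Viktor: 14:50–17:00.
Keiko ∩ Lars ∩ Viktor ∩ Aarav: 14:55–15:00.
Restricted to 08:50–16:40: 14:55–15:00.
Single common window of 5 minutes.

5 minutes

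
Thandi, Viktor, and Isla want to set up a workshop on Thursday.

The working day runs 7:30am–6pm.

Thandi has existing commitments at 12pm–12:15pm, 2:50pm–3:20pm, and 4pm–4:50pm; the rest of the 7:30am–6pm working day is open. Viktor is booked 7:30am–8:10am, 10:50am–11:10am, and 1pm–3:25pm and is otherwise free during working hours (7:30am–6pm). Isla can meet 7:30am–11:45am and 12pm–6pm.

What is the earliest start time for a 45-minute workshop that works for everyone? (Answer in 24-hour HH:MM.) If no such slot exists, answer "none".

Thandi free within 07:30–18:00: 07:30–12:00, 12:15–14:50, 15:20–16:00, 16:50–18:00.
Viktor free within 07:30–18:00: 08:10–10:50, 11:10–13:00, 15:25–18:00.
Thandi ∩ Viktor: 08:10–10:50, 11:10–12:00, 12:15–13:00, 15:25–16:00, 16:50–18:00.
Thandi ∩ Viktor ∩ Isla: 08:10–10:50, 11:10–11:45, 12:15–13:00, 15:25–16:00, 16:50–18:00.
Windows ≥ 45 min: 08:10–10:50, 12:15–13:00, 16:50–18:00.
Earliest such window starts at 08:10.

08:10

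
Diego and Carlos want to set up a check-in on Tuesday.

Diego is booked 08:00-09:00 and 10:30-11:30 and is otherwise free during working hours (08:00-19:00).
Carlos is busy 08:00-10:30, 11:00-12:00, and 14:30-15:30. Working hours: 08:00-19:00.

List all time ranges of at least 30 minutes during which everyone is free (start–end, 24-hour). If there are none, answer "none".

Diego free within 08:00–19:00: 09:00–10:30, 11:30–19:00.
Carlos free within 08:00–19:00: 10:30–11:00, 12:00–14:30, 15:30–19:00.
Diego ∩ Carlos: 12:00–14:30, 15:30–19:00.
Windows ≥ 30 min: 12:00–14:30, 15:30–19:00.

12:00–14:30, 15:30–19:00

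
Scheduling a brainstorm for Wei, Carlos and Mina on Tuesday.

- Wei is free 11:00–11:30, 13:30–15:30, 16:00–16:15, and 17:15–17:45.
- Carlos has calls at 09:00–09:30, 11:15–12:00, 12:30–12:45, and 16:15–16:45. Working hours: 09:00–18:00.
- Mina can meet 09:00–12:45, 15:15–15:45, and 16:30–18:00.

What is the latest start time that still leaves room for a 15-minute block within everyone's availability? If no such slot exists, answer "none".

17:30

Carlos free within 09:00–18:00: 09:30–11:15, 12:00–12:30, 12:45–16:15, 16:45–18:00.
Wei ∩ Carlos: 11:00–11:15, 13:30–15:30, 16:00–16:15, 17:15–17:45.
Wei ∩ Carlos ∩ Mina: 11:00–11:15, 15:15–15:30, 17:15–17:45.
Windows ≥ 15 min: 11:00–11:15, 15:15–15:30, 17:15–17:45.
Latest start in the last window 17:15–17:45 is 17:45 − 15 min = 17:30.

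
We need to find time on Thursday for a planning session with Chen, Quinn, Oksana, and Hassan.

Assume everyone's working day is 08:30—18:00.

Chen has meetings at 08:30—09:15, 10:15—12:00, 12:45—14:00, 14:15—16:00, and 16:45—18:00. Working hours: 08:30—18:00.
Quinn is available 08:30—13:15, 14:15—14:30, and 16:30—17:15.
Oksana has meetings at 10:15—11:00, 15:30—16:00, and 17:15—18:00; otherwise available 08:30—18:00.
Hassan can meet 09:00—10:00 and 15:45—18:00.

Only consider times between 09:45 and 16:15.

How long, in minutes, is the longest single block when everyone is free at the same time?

15 minutes

Chen free within 08:30–18:00: 09:15–10:15, 12:00–12:45, 14:00–14:15, 16:00–16:45.
Oksana free within 08:30–18:00: 08:30–10:15, 11:00–15:30, 16:00–17:15.
Chen ∩ Quinn: 09:15–10:15, 12:00–12:45, 16:30–16:45.
Chen ∩ Quinn ∩ Oksana: 09:15–10:15, 12:00–12:45, 16:30–16:45.
Chen ∩ Quinn ∩ Oksana ∩ Hassan: 09:15–10:00, 16:30–16:45.
Restricted to 09:45–16:15: 09:45–10:00.
Single common window of 15 minutes.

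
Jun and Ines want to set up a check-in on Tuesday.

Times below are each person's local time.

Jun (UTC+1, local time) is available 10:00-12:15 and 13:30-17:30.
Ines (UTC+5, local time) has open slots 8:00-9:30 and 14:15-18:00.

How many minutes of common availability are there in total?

Jun → UTC: 09:00–11:15, 12:30–16:30.
Ines → UTC: 03:00–04:30, 09:15–13:00.
Jun ∩ Ines: 09:15–11:15, 12:30–13:00.
Total common minutes: 120 + 30 = 150.

150 minutes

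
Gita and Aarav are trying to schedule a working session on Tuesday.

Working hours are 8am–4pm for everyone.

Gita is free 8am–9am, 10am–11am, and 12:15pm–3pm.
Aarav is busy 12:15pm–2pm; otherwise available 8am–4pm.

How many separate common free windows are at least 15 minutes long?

Aarav free within 08:00–16:00: 08:00–12:15, 14:00–16:00.
Gita ∩ Aarav: 08:00–09:00, 10:00–11:00, 14:00–15:00.
Windows ≥ 15 min: 08:00–09:00, 10:00–11:00, 14:00–15:00.
That's 3 windows.

3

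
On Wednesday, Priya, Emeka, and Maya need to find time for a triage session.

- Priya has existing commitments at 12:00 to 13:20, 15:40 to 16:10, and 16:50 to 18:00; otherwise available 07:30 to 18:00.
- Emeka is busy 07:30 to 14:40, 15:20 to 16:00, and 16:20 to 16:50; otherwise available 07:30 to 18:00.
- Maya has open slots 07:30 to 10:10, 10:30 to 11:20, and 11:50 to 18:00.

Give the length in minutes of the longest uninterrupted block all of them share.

Priya free within 07:30–18:00: 07:30–12:00, 13:20–15:40, 16:10–16:50.
Emeka free within 07:30–18:00: 14:40–15:20, 16:00–16:20, 16:50–18:00.
Priya ∩ Emeka: 14:40–15:20, 16:10–16:20.
Priya ∩ Emeka ∩ Maya: 14:40–15:20, 16:10–16:20.
Common window lengths: 40, 10 min; longest is 40.

40 minutes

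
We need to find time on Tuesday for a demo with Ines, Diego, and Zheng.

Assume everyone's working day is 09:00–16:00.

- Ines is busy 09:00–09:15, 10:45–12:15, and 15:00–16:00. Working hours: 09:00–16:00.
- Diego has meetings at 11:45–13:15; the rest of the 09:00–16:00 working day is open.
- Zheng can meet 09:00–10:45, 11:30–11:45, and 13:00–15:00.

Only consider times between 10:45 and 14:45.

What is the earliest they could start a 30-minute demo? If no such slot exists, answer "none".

13:15

Ines free within 09:00–16:00: 09:15–10:45, 12:15–15:00.
Diego free within 09:00–16:00: 09:00–11:45, 13:15–16:00.
Ines ∩ Diego: 09:15–10:45, 13:15–15:00.
Ines ∩ Diego ∩ Zheng: 09:15–10:45, 13:15–15:00.
Restricted to 10:45–14:45: 13:15–14:45.
Windows ≥ 30 min: 13:15–14:45.
Earliest such window starts at 13:15.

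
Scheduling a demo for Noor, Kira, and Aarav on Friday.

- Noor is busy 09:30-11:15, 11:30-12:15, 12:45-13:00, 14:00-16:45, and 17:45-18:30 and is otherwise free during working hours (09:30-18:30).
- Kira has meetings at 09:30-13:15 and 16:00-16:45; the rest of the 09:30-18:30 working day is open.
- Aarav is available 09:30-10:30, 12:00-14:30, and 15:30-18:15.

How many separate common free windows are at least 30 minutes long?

2

Noor free within 09:30–18:30: 11:15–11:30, 12:15–12:45, 13:00–14:00, 16:45–17:45.
Kira free within 09:30–18:30: 13:15–16:00, 16:45–18:30.
Noor ∩ Kira: 13:15–14:00, 16:45–17:45.
Noor ∩ Kira ∩ Aarav: 13:15–14:00, 16:45–17:45.
Windows ≥ 30 min: 13:15–14:00, 16:45–17:45.
That's 2 windows.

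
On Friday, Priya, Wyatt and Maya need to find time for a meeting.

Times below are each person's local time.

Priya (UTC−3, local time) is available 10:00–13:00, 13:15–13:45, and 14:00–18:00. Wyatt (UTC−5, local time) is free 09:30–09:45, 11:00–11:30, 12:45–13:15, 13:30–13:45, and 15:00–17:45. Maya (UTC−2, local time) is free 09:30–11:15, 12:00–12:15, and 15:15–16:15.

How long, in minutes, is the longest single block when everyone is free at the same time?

30 minutes

Priya → UTC: 13:00–16:00, 16:15–16:45, 17:00–21:00.
Wyatt → UTC: 14:30–14:45, 16:00–16:30, 17:45–18:15, 18:30–18:45, 20:00–22:45.
Maya → UTC: 11:30–13:15, 14:00–14:15, 17:15–18:15.
Priya ∩ Wyatt: 14:30–14:45, 16:15–16:30, 17:45–18:15, 18:30–18:45, 20:00–21:00.
Priya ∩ Wyatt ∩ Maya: 17:45–18:15.
Single common window of 30 minutes.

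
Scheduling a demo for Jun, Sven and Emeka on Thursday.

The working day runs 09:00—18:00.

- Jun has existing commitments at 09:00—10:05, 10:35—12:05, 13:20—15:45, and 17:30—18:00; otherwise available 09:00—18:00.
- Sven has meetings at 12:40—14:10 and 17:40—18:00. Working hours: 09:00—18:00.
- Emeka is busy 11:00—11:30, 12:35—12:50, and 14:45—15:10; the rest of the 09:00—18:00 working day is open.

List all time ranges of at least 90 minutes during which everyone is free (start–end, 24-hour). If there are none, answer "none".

15:45–17:30

Jun free within 09:00–18:00: 10:05–10:35, 12:05–13:20, 15:45–17:30.
Sven free within 09:00–18:00: 09:00–12:40, 14:10–17:40.
Emeka free within 09:00–18:00: 09:00–11:00, 11:30–12:35, 12:50–14:45, 15:10–18:00.
Jun ∩ Sven: 10:05–10:35, 12:05–12:40, 15:45–17:30.
Jun ∩ Sven ∩ Emeka: 10:05–10:35, 12:05–12:35, 15:45–17:30.
Windows ≥ 90 min: 15:45–17:30.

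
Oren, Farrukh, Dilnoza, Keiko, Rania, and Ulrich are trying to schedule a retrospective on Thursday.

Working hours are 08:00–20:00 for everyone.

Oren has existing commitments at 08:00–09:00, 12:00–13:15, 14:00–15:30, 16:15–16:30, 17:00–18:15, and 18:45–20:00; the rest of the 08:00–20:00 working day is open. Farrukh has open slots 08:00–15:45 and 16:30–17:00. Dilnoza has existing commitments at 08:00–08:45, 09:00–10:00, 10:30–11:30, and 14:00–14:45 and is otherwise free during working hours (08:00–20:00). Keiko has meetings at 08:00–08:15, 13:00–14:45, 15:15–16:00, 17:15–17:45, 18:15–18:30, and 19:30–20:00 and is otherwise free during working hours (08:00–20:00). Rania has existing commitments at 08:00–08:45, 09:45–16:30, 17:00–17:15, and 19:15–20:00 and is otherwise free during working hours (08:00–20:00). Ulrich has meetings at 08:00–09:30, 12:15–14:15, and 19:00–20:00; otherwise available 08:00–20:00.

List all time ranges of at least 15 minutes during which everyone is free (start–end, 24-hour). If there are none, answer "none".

Oren free within 08:00–20:00: 09:00–12:00, 13:15–14:00, 15:30–16:15, 16:30–17:00, 18:15–18:45.
Dilnoza free within 08:00–20:00: 08:45–09:00, 10:00–10:30, 11:30–14:00, 14:45–20:00.
Keiko free within 08:00–20:00: 08:15–13:00, 14:45–15:15, 16:00–17:15, 17:45–18:15, 18:30–19:30.
Rania free within 08:00–20:00: 08:45–09:45, 16:30–17:00, 17:15–19:15.
Ulrich free within 08:00–20:00: 09:30–12:15, 14:15–19:00.
Oren ∩ Farrukh: 09:00–12:00, 13:15–14:00, 15:30–15:45, 16:30–17:00.
Oren ∩ Farrukh ∩ Dilnoza: 10:00–10:30, 11:30–12:00, 13:15–14:00, 15:30–15:45, 16:30–17:00.
Oren ∩ Farrukh ∩ Dilnoza ∩ Keiko: 10:00–10:30, 11:30–12:00, 16:30–17:00.
Oren ∩ Farrukh ∩ Dilnoza ∩ Keiko ∩ Rania: 16:30–17:00.
Oren ∩ Farrukh ∩ Dilnoza ∩ Keiko ∩ Rania ∩ Ulrich: 16:30–17:00.
Windows ≥ 15 min: 16:30–17:00.

16:30–17:00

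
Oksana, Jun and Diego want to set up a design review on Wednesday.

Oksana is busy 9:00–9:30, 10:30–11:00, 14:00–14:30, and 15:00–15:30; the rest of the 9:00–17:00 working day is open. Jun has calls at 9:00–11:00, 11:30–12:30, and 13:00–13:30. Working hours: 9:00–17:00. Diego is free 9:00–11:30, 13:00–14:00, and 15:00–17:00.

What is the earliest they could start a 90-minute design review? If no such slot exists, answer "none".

15:30

Oksana free within 09:00–17:00: 09:30–10:30, 11:00–14:00, 14:30–15:00, 15:30–17:00.
Jun free within 09:00–17:00: 11:00–11:30, 12:30–13:00, 13:30–17:00.
Oksana ∩ Jun: 11:00–11:30, 12:30–13:00, 13:30–14:00, 14:30–15:00, 15:30–17:00.
Oksana ∩ Jun ∩ Diego: 11:00–11:30, 13:30–14:00, 15:30–17:00.
Windows ≥ 90 min: 15:30–17:00.
Earliest such window starts at 15:30.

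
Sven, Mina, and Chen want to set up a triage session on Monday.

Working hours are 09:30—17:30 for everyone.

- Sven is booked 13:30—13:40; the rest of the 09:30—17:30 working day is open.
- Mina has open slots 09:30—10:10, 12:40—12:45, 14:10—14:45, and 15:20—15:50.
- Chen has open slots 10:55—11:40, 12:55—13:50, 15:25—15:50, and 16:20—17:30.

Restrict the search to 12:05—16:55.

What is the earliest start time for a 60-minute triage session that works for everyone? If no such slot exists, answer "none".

none

Sven free within 09:30–17:30: 09:30–13:30, 13:40–17:30.
Sven ∩ Mina: 09:30–10:10, 12:40–12:45, 14:10–14:45, 15:20–15:50.
Sven ∩ Mina ∩ Chen: 15:25–15:50.
Restricted to 12:05–16:55: 15:25–15:50.
Windows ≥ 60 min: (none).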